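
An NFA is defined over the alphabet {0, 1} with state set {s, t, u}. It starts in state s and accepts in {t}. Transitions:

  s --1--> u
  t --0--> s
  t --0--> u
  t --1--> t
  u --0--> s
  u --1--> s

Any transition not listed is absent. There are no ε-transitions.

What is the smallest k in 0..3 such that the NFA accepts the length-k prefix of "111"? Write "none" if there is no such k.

none

Start in {s}.
Read '1': {s} → {u}.
Read '1': {u} → {s}.
Read '1': {s} → {u}.
No reachable set along the way intersects F.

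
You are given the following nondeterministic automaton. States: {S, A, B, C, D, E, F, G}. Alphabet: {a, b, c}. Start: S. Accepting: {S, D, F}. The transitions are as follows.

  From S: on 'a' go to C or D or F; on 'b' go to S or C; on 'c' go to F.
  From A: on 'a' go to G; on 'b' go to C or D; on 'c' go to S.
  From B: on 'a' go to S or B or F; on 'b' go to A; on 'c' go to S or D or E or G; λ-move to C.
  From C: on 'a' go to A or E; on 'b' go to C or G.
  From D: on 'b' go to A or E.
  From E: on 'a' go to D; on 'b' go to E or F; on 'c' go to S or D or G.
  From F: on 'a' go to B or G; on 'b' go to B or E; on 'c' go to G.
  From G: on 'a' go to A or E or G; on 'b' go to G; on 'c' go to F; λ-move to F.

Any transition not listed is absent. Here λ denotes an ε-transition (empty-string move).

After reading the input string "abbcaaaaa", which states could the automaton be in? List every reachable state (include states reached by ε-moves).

Start in {S}.
Read 'a': {S} → {C, D, F}.
Read 'b': {C, D, F} → {A, B, C, E, F, G}.
Read 'b': {A, B, C, E, F, G} → {A, B, C, D, E, F, G}.
Read 'c': {A, B, C, D, E, F, G} → {S, D, E, F, G}.
Read 'a': {S, D, E, F, G} → {A, B, C, D, E, F, G}.
Read 'a': {A, B, C, D, E, F, G} → {S, A, B, C, D, E, F, G}.
Read 'a': {S, A, B, C, D, E, F, G} → {S, A, B, C, D, E, F, G}.
Read 'a': {S, A, B, C, D, E, F, G} → {S, A, B, C, D, E, F, G}.
Read 'a': {S, A, B, C, D, E, F, G} → {S, A, B, C, D, E, F, G}.

{S, A, B, C, D, E, F, G}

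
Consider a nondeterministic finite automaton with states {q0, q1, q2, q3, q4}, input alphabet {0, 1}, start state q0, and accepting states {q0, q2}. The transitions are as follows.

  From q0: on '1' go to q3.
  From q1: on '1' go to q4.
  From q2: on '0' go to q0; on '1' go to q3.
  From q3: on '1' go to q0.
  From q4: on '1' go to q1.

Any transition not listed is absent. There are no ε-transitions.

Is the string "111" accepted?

Start in {q0}.
Read '1': {q0} → {q3}.
Read '1': {q3} → {q0}.
Read '1': {q0} → {q3}.
The final set {q3} contains no accepting state.

No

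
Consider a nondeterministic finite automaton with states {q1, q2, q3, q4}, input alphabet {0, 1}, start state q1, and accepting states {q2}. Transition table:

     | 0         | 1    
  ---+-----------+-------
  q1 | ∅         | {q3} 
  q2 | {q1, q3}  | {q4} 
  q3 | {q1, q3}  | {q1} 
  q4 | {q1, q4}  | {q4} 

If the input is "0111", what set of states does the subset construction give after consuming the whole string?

Start in {q1}.
Read '0': q1→∅; now ∅.
The set is empty and remains empty for the remaining 3 symbols.

∅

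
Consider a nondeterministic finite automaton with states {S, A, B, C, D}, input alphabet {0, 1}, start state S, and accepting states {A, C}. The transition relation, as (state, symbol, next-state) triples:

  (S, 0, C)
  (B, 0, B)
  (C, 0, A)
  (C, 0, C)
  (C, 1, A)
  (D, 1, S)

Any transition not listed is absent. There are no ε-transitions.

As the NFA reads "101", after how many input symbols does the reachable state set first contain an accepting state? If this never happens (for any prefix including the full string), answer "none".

Start in {S}.
Read '1': {S} → ∅.
The set is empty and remains empty for the remaining 2 symbols.
No reachable set along the way intersects F.

none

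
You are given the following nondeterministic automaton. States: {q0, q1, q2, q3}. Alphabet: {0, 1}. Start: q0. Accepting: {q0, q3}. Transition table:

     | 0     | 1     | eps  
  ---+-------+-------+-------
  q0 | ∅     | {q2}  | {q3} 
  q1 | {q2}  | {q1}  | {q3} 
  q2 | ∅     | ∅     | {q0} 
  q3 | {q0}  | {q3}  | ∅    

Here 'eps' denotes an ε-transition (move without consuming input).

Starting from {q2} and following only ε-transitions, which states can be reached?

Begin with {q2}.
ε-move q2 → q0; add q0.
ε-move q0 → q3; add q3.

{q0, q2, q3}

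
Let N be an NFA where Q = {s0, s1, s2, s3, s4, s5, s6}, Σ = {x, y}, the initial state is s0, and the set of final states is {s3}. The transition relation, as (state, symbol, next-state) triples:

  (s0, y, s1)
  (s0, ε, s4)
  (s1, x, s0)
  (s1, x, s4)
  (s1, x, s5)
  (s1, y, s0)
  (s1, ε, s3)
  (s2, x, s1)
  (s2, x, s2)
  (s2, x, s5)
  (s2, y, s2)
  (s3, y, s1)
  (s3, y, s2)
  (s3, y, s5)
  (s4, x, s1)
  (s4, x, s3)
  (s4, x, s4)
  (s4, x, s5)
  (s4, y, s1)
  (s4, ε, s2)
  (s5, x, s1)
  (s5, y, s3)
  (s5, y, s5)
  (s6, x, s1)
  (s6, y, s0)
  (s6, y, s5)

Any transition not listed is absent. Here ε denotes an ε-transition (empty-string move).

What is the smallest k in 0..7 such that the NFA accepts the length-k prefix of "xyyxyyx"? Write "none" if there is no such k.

1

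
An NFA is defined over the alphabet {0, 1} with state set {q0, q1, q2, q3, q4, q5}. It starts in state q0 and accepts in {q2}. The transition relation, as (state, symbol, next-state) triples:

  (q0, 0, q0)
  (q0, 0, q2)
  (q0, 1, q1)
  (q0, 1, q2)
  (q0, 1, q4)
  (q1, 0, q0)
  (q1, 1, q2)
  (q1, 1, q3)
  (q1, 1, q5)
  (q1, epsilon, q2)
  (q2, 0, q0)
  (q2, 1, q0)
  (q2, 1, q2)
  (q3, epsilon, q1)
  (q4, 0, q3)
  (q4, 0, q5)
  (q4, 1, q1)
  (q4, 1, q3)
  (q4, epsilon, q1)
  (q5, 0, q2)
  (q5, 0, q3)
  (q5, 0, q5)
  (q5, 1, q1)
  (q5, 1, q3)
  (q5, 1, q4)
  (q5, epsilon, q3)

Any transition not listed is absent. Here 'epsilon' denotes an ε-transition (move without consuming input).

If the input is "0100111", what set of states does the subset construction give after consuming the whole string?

Start in {q0}.
Read '0': {q0} → {q0, q2}.
Read '1': {q0, q2} → {q0, q1, q2, q4}.
Read '0': {q0, q1, q2, q4} → {q0, q1, q2, q3, q5}.
Read '0': {q0, q1, q2, q3, q5} → {q0, q1, q2, q3, q5}.
Read '1': {q0, q1, q2, q3, q5} → {q0, q1, q2, q3, q4, q5}.
Read '1': {q0, q1, q2, q3, q4, q5} → {q0, q1, q2, q3, q4, q5}.
Read '1': {q0, q1, q2, q3, q4, q5} → {q0, q1, q2, q3, q4, q5}.

{q0, q1, q2, q3, q4, q5}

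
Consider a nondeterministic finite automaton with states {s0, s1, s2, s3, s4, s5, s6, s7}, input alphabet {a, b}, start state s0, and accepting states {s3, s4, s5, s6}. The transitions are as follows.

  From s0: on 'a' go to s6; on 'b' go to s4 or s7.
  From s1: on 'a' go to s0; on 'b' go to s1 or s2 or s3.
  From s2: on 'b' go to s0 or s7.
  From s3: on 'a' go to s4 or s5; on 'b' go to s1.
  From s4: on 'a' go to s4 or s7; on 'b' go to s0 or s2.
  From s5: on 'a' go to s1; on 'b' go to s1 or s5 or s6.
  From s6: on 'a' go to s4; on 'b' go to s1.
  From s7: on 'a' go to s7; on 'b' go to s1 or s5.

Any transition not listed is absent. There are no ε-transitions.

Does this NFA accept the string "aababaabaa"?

Yes

Start in {s0}.
Read 'a': {s0} → {s6}.
Read 'a': {s6} → {s4}.
Read 'b': {s4} → {s0, s2}.
Read 'a': {s0, s2} → {s6}.
Read 'b': {s6} → {s1}.
Read 'a': {s1} → {s0}.
Read 'a': {s0} → {s6}.
Read 'b': {s6} → {s1}.
Read 'a': {s1} → {s0}.
Read 'a': {s0} → {s6}.
The final set {s6} contains the accepting state s6.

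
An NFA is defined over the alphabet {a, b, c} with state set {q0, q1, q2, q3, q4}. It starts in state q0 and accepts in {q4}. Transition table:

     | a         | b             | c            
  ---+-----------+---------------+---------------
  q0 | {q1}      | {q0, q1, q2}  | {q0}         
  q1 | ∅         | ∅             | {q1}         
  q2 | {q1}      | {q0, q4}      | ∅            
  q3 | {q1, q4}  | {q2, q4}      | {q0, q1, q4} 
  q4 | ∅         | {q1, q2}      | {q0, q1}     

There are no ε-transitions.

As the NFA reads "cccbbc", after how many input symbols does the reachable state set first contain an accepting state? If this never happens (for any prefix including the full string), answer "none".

5

Start in {q0}.
Read 'c': {q0} → {q0}.
Read 'c': {q0} → {q0}.
Read 'c': {q0} → {q0}.
Read 'b': {q0} → {q0, q1, q2}.
Read 'b': {q0, q1, q2} → {q0, q1, q2, q4}.
None of the earlier sets intersect F, but {q0, q1, q2, q4} does.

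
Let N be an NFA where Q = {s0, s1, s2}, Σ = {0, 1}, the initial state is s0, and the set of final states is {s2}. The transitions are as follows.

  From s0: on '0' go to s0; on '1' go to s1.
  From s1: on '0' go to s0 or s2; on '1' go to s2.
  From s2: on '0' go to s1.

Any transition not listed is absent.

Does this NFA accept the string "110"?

No

Start in {s0}.
Read '1': {s0} → {s1}.
Read '1': {s1} → {s2}.
Read '0': {s2} → {s1}.
The final set {s1} contains no accepting state.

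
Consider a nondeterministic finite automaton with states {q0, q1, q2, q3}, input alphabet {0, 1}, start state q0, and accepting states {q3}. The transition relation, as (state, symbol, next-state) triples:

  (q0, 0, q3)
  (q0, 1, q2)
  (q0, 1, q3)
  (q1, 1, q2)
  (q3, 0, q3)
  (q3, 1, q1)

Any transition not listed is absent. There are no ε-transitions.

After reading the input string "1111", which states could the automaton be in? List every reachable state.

Start in {q0}.
Read '1': q0→{q2, q3}; now {q2, q3}.
Read '1': q2→∅, q3→{q1}; now {q1}.
Read '1': q1→{q2}; now {q2}.
Read '1': q2→∅; now ∅.

∅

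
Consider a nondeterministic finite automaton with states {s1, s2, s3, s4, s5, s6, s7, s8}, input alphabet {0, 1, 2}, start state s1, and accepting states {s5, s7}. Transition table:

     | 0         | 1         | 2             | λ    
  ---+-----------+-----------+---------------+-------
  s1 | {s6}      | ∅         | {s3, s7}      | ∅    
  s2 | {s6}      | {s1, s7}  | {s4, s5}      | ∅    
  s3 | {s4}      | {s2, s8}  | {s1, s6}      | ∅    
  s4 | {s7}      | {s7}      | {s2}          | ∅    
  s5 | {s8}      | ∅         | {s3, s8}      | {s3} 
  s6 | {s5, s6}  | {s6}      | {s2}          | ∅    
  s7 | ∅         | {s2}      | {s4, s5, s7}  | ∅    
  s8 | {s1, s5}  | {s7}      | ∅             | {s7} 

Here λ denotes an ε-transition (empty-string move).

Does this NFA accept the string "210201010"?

Start in {s1}.
Read '2': {s1} → {s3, s7}.
Read '1': {s3, s7} → {s2, s7, s8}.
Read '0': {s2, s7, s8} → {s1, s3, s5, s6}.
Read '2': {s1, s3, s5, s6} → {s1, s2, s3, s6, s7, s8}.
Read '0': {s1, s2, s3, s6, s7, s8} → {s1, s3, s4, s5, s6}.
Read '1': {s1, s3, s4, s5, s6} → {s2, s6, s7, s8}.
Read '0': {s2, s6, s7, s8} → {s1, s3, s5, s6}.
Read '1': {s1, s3, s5, s6} → {s2, s6, s7, s8}.
Read '0': {s2, s6, s7, s8} → {s1, s3, s5, s6}.
The final set {s1, s3, s5, s6} contains the accepting state s5.

Yes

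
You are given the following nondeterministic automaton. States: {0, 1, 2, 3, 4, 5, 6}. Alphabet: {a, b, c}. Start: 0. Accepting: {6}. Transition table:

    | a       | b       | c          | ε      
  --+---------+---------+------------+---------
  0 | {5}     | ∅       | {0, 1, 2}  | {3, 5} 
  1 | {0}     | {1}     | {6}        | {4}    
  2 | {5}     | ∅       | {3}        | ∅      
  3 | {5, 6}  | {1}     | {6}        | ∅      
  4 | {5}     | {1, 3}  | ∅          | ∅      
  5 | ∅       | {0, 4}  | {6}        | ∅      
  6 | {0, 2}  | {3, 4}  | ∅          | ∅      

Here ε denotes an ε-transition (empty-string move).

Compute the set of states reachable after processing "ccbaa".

Start: ε-closure({0}) = {0, 3, 5}.
Read 'c': 0→{0, 1, 2}, 3→{6}, 5→{6}; union {0, 1, 2, 6}; ε-closure = {0, 1, 2, 3, 4, 5, 6}.
Read 'c': 0→{0, 1, 2}, 1→{6}, 2→{3}, 3→{6}, 4→∅, 5→{6}, 6→∅; union {0, 1, 2, 3, 6}; ε-closure = {0, 1, 2, 3, 4, 5, 6}.
Read 'b': 0→∅, 1→{1}, 2→∅, 3→{1}, 4→{1, 3}, 5→{0, 4}, 6→{3, 4}; union {0, 1, 3, 4}; ε-closure = {0, 1, 3, 4, 5}.
Read 'a': 0→{5}, 1→{0}, 3→{5, 6}, 4→{5}, 5→∅; union {0, 5, 6}; ε-closure = {0, 3, 5, 6}.
Read 'a': 0→{5}, 3→{5, 6}, 5→∅, 6→{0, 2}; union {0, 2, 5, 6}; ε-closure = {0, 2, 3, 5, 6}.

{0, 2, 3, 5, 6}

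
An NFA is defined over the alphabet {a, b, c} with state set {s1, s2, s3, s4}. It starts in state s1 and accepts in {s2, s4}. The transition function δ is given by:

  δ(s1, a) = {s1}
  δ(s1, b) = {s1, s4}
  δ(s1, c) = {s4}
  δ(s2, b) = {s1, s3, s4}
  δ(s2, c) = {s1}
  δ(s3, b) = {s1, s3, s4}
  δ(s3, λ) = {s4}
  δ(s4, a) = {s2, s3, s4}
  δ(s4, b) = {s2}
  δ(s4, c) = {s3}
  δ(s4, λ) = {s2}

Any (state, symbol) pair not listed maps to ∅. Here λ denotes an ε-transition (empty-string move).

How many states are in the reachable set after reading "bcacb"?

4

Start in {s1}.
Read 'b': {s1} → {s1, s2, s4}.
Read 'c': {s1, s2, s4} → {s1, s2, s3, s4}.
Read 'a': {s1, s2, s3, s4} → {s1, s2, s3, s4}.
Read 'c': {s1, s2, s3, s4} → {s1, s2, s3, s4}.
Read 'b': {s1, s2, s3, s4} → {s1, s2, s3, s4}.
That set has 4 states.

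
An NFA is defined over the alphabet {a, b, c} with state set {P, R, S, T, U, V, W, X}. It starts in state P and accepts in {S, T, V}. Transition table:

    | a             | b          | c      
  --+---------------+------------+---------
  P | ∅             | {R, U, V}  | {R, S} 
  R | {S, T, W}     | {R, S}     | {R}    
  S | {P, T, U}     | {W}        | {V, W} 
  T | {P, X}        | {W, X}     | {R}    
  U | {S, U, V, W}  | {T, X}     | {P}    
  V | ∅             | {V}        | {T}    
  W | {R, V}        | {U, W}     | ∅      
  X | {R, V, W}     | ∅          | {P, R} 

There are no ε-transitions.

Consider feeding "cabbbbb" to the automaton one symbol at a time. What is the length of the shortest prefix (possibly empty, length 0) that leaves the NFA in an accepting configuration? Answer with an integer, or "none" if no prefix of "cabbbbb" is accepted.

1

Start in {P}.
Read 'c': P→{R, S}; now {R, S}.
None of the earlier sets intersect F, but {R, S} does.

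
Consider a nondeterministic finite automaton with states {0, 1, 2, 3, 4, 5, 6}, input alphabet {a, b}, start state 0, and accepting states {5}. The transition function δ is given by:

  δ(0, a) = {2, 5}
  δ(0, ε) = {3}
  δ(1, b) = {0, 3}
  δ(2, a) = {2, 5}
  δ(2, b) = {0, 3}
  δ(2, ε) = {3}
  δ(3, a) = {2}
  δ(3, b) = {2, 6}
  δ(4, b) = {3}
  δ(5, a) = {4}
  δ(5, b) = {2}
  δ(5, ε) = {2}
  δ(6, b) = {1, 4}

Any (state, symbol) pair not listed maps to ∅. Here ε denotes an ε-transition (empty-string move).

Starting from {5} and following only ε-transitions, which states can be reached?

Begin with {5}.
ε-move 5 → 2; add 2.
ε-move 2 → 3; add 3.

{2, 3, 5}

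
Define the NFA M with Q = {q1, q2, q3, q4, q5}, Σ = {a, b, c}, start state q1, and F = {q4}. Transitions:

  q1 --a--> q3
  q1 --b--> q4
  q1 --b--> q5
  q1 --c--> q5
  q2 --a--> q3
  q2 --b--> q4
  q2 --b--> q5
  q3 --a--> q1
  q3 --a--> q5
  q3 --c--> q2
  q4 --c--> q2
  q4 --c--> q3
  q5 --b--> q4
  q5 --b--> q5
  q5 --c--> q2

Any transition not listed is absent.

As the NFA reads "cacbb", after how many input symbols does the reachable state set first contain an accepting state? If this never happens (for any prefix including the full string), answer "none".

none

Start in {q1}.
Read 'c': {q1} → {q5}.
Read 'a': {q5} → ∅.
The set is empty and remains empty for the remaining 3 symbols.
No reachable set along the way intersects F.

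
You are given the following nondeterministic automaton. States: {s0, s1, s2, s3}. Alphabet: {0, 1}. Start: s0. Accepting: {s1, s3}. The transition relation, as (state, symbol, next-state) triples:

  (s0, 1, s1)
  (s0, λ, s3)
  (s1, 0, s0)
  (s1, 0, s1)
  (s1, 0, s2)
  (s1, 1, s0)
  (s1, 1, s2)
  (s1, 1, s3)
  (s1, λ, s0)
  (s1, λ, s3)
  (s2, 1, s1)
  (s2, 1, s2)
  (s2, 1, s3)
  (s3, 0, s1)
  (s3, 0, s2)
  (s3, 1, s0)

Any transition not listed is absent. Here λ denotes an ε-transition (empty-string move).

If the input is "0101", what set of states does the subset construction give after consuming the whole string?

Start: ε-closure({s0}) = {s0, s3}.
Read '0': s0→∅, s3→{s1, s2}; union {s1, s2}; ε-closure = {s0, s1, s2, s3}.
Read '1': s0→{s1}, s1→{s0, s2, s3}, s2→{s1, s2, s3}, s3→{s0}; now {s0, s1, s2, s3}.
Read '0': s0→∅, s1→{s0, s1, s2}, s2→∅, s3→{s1, s2}; union {s0, s1, s2}; ε-closure = {s0, s1, s2, s3}.
Read '1': s0→{s1}, s1→{s0, s2, s3}, s2→{s1, s2, s3}, s3→{s0}; now {s0, s1, s2, s3}.

{s0, s1, s2, s3}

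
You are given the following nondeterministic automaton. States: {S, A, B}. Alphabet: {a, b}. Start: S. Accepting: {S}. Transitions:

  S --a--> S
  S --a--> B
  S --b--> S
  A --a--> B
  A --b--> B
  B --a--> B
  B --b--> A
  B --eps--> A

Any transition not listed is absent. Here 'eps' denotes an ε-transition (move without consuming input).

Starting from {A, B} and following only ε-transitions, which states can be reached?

{A, B}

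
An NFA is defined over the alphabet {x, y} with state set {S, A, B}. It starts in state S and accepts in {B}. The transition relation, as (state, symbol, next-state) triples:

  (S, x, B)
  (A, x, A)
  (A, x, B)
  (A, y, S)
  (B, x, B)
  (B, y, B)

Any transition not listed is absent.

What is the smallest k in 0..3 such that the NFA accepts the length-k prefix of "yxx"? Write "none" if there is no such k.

Start in {S}.
Read 'y': {S} → ∅.
The set is empty and remains empty for the remaining 2 symbols.
No reachable set along the way intersects F.

none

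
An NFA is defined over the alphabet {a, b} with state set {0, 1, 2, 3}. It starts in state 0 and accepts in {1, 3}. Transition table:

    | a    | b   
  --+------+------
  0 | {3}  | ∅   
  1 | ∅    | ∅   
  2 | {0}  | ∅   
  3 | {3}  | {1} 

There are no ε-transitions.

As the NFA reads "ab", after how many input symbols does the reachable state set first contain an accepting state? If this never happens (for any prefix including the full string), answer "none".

1

Start in {0}.
Read 'a': 0→{3}; now {3}.
None of the earlier sets intersect F, but {3} does.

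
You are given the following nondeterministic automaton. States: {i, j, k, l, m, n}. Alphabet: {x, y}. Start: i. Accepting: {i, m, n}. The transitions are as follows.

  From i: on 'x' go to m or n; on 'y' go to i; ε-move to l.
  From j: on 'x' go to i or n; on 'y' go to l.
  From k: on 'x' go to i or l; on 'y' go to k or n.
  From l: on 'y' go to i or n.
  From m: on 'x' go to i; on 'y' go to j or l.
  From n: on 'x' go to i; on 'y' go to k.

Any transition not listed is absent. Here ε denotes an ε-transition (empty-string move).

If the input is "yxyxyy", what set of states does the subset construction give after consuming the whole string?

Start: ε-closure({i}) = {i, l}.
Read 'y': {i, l} → {i, l, n}.
Read 'x': {i, l, n} → {i, l, m, n}.
Read 'y': {i, l, m, n} → {i, j, k, l, n}.
Read 'x': {i, j, k, l, n} → {i, l, m, n}.
Read 'y': {i, l, m, n} → {i, j, k, l, n}.
Read 'y': {i, j, k, l, n} → {i, k, l, n}.

{i, k, l, n}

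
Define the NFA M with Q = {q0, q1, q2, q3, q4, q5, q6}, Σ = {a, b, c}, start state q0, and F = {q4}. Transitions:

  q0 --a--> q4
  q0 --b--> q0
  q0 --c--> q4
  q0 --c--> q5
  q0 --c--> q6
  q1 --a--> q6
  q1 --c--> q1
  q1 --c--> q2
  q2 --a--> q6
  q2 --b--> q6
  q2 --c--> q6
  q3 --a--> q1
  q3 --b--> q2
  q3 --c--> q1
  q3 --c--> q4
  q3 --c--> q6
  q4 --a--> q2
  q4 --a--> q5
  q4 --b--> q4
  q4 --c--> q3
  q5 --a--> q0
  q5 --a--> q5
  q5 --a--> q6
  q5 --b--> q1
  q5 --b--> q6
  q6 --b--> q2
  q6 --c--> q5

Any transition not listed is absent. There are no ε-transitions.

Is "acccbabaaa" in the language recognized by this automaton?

No

Start in {q0}.
Read 'a': {q0} → {q4}.
Read 'c': {q4} → {q3}.
Read 'c': {q3} → {q1, q4, q6}.
Read 'c': {q1, q4, q6} → {q1, q2, q3, q5}.
Read 'b': {q1, q2, q3, q5} → {q1, q2, q6}.
Read 'a': {q1, q2, q6} → {q6}.
Read 'b': {q6} → {q2}.
Read 'a': {q2} → {q6}.
Read 'a': {q6} → ∅.
The set is empty and remains empty for the remaining 1 symbol.
The final set ∅ contains no accepting state.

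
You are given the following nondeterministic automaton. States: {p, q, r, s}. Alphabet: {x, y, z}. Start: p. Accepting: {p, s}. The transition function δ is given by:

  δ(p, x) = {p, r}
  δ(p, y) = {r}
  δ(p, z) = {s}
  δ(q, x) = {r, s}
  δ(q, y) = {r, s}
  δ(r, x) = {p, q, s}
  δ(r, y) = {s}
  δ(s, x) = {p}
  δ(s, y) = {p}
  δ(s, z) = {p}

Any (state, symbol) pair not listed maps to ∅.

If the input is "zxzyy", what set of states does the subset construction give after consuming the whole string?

{r}

Start in {p}.
Read 'z': {p} → {s}.
Read 'x': {s} → {p}.
Read 'z': {p} → {s}.
Read 'y': {s} → {p}.
Read 'y': {p} → {r}.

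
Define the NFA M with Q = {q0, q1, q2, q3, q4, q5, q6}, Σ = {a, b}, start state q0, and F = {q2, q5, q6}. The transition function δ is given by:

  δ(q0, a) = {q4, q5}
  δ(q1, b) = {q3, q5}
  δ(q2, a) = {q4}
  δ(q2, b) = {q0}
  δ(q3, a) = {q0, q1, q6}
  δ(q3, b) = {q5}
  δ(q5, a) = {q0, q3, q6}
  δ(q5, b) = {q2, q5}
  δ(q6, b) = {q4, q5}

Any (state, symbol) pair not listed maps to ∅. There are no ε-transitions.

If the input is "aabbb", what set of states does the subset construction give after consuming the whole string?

{q0, q2, q5}

Start in {q0}.
Read 'a': {q0} → {q4, q5}.
Read 'a': {q4, q5} → {q0, q3, q6}.
Read 'b': {q0, q3, q6} → {q4, q5}.
Read 'b': {q4, q5} → {q2, q5}.
Read 'b': {q2, q5} → {q0, q2, q5}.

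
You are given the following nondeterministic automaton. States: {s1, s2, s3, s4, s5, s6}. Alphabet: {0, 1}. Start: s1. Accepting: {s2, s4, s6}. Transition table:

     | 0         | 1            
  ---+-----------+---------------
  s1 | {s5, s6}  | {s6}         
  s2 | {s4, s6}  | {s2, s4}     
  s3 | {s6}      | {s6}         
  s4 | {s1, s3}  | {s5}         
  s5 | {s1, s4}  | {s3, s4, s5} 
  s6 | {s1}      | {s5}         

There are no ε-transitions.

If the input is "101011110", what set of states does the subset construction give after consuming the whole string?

{s1, s3, s4, s6}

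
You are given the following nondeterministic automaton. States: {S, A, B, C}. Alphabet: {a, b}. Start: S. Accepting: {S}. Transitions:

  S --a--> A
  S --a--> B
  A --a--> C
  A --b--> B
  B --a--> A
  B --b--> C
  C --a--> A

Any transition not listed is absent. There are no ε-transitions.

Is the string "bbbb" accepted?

No

Start in {S}.
Read 'b': {S} → ∅.
The set is empty and remains empty for the remaining 3 symbols.
The final set ∅ contains no accepting state.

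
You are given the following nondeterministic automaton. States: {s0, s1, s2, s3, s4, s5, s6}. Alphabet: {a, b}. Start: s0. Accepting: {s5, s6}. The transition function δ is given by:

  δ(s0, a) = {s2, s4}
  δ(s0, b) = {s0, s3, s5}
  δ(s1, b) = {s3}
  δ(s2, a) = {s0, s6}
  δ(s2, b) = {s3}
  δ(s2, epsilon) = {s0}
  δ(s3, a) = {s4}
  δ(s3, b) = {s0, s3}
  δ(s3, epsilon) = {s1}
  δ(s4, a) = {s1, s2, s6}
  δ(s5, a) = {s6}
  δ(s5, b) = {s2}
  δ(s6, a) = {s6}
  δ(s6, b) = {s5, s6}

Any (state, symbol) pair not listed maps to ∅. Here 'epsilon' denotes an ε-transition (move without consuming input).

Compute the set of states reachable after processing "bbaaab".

Start in {s0}.
Read 'b': {s0} → {s0, s1, s3, s5}.
Read 'b': {s0, s1, s3, s5} → {s0, s1, s2, s3, s5}.
Read 'a': {s0, s1, s2, s3, s5} → {s0, s2, s4, s6}.
Read 'a': {s0, s2, s4, s6} → {s0, s1, s2, s4, s6}.
Read 'a': {s0, s1, s2, s4, s6} → {s0, s1, s2, s4, s6}.
Read 'b': {s0, s1, s2, s4, s6} → {s0, s1, s3, s5, s6}.

{s0, s1, s3, s5, s6}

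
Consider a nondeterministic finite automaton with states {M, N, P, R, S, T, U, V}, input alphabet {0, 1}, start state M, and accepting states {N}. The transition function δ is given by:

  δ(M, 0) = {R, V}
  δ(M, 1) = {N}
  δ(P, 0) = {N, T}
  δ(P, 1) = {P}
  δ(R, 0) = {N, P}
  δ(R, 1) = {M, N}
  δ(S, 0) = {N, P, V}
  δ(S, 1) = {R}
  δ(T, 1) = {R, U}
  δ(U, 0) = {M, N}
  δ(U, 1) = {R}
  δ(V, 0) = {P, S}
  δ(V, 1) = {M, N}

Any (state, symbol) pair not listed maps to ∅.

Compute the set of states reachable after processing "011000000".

Start in {M}.
Read '0': {M} → {R, V}.
Read '1': {R, V} → {M, N}.
Read '1': {M, N} → {N}.
Read '0': {N} → ∅.
The set is empty and remains empty for the remaining 5 symbols.

∅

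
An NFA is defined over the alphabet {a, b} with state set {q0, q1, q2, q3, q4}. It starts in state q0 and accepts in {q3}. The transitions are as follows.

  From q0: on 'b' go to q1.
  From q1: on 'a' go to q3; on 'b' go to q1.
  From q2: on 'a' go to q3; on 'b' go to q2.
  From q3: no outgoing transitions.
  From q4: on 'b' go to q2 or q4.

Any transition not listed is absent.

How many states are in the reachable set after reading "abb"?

0

Start in {q0}.
Read 'a': q0→∅; now ∅.
The set is empty and remains empty for the remaining 2 symbols.
That set has 0 states.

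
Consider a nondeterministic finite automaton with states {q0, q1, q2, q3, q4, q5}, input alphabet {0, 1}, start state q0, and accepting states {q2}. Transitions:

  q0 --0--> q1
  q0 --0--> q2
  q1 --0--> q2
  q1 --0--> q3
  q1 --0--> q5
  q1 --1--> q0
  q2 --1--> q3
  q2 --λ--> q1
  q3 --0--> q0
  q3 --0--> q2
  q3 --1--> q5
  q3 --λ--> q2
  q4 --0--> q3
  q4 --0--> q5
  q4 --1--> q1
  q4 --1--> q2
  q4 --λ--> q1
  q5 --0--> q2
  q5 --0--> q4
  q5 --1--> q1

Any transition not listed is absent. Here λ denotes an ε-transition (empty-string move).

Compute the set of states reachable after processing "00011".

{q0, q1, q2, q3, q5}

Start in {q0}.
Read '0': q0→{q1, q2}; now {q1, q2}.
Read '0': q1→{q2, q3, q5}, q2→∅; union {q2, q3, q5}; ε-closure = {q1, q2, q3, q5}.
Read '0': q1→{q2, q3, q5}, q2→∅, q3→{q0, q2}, q5→{q2, q4}; union {q0, q2, q3, q4, q5}; ε-closure = {q0, q1, q2, q3, q4, q5}.
Read '1': q0→∅, q1→{q0}, q2→{q3}, q3→{q5}, q4→{q1, q2}, q5→{q1}; now {q0, q1, q2, q3, q5}.
Read '1': q0→∅, q1→{q0}, q2→{q3}, q3→{q5}, q5→{q1}; union {q0, q1, q3, q5}; ε-closure = {q0, q1, q2, q3, q5}.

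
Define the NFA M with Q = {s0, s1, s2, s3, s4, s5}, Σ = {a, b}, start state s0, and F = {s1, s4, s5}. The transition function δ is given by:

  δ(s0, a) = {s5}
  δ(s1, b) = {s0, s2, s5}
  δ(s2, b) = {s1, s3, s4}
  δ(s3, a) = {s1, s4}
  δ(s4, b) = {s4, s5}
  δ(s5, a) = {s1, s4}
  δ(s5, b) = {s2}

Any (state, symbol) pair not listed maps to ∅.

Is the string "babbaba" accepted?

Start in {s0}.
Read 'b': s0→∅; now ∅.
The set is empty and remains empty for the remaining 6 symbols.
The final set ∅ contains no accepting state.

No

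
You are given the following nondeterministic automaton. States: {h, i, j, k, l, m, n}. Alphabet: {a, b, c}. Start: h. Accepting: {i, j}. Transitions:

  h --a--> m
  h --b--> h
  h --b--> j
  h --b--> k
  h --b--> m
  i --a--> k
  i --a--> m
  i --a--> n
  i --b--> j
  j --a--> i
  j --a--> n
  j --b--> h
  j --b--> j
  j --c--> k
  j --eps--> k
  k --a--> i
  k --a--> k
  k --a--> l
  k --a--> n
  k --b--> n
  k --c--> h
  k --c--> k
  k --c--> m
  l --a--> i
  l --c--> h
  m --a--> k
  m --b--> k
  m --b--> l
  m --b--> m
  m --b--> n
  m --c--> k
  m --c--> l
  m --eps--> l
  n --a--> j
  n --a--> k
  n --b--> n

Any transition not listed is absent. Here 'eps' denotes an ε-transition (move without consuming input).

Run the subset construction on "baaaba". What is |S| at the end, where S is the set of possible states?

Start in {h}.
Read 'b': h→{h, j, k, m}; union {h, j, k, m}; ε-closure = {h, j, k, l, m}.
Read 'a': h→{m}, j→{i, n}, k→{i, k, l, n}, l→{i}, m→{k}; now {i, k, l, m, n}.
Read 'a': i→{k, m, n}, k→{i, k, l, n}, l→{i}, m→{k}, n→{j, k}; now {i, j, k, l, m, n}.
Read 'a': i→{k, m, n}, j→{i, n}, k→{i, k, l, n}, l→{i}, m→{k}, n→{j, k}; now {i, j, k, l, m, n}.
Read 'b': i→{j}, j→{h, j}, k→{n}, l→∅, m→{k, l, m, n}, n→{n}; now {h, j, k, l, m, n}.
Read 'a': h→{m}, j→{i, n}, k→{i, k, l, n}, l→{i}, m→{k}, n→{j, k}; now {i, j, k, l, m, n}.
That set has 6 states.

6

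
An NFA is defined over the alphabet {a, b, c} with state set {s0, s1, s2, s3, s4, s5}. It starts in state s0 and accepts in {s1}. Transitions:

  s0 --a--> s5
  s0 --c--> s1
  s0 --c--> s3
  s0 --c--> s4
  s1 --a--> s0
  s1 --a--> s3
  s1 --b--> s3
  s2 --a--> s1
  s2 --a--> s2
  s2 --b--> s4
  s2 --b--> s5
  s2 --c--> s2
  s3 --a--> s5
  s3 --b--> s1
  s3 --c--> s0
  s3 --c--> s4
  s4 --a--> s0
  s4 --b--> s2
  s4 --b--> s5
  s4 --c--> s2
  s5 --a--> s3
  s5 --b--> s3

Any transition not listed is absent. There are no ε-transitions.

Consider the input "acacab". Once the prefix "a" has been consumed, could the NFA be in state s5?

Start in {s0}.
Read 'a': {s0} → {s5}.
State s5 is in {s5}.

Yes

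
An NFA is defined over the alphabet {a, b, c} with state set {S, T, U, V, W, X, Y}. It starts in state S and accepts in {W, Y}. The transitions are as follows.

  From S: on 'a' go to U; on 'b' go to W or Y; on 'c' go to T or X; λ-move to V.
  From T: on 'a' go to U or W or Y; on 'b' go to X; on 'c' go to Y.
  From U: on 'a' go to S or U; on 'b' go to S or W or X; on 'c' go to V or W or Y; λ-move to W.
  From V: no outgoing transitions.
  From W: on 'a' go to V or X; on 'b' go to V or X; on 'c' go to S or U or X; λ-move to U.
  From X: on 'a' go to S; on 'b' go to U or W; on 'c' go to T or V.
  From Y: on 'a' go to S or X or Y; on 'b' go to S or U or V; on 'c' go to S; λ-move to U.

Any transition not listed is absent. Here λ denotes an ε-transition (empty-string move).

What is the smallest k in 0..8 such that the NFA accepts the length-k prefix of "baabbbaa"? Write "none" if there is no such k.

Start: ε-closure({S}) = {S, V}.
Read 'b': {S, V} → {U, W, Y}.
None of the earlier sets intersect F, but {U, W, Y} does.

1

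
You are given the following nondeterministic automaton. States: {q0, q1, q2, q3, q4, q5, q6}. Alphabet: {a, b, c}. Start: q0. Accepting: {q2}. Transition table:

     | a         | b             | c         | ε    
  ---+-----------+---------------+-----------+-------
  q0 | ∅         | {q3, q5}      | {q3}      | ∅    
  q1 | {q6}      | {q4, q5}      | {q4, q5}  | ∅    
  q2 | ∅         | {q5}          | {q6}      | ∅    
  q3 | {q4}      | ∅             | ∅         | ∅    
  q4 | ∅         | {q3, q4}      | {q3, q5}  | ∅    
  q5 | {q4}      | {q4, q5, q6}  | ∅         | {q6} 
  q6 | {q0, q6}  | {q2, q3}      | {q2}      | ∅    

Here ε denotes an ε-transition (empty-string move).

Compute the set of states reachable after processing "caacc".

Start in {q0}.
Read 'c': q0→{q3}; now {q3}.
Read 'a': q3→{q4}; now {q4}.
Read 'a': q4→∅; now ∅.
The set is empty and remains empty for the remaining 2 symbols.

∅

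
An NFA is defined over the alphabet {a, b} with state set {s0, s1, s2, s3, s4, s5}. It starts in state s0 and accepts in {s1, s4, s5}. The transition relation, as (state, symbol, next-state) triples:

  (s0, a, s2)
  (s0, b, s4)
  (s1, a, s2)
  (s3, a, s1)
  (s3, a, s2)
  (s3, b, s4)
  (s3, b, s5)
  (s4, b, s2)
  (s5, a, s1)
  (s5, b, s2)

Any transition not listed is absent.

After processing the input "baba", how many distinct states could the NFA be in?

Start in {s0}.
Read 'b': s0→{s4}; now {s4}.
Read 'a': s4→∅; now ∅.
The set is empty and remains empty for the remaining 2 symbols.
That set has 0 states.

0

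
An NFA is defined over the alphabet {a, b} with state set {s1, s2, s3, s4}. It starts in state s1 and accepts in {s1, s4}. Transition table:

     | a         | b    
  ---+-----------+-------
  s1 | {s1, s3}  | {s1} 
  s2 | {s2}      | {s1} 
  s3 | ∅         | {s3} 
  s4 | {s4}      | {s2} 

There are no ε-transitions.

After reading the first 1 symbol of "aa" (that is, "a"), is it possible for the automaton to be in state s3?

Yes

Start in {s1}.
Read 'a': s1→{s1, s3}; now {s1, s3}.
State s3 is in {s1, s3}.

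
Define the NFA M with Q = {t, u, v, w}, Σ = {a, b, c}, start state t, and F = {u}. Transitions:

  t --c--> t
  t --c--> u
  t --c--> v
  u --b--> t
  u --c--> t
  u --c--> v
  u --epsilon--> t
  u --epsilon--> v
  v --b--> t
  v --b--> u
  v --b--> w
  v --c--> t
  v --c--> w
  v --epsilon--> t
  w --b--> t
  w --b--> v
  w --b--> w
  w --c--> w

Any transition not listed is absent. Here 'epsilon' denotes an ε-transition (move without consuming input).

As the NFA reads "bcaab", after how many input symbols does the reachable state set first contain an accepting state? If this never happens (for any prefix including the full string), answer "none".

Start in {t}.
Read 'b': t→∅; now ∅.
The set is empty and remains empty for the remaining 4 symbols.
No reachable set along the way intersects F.

none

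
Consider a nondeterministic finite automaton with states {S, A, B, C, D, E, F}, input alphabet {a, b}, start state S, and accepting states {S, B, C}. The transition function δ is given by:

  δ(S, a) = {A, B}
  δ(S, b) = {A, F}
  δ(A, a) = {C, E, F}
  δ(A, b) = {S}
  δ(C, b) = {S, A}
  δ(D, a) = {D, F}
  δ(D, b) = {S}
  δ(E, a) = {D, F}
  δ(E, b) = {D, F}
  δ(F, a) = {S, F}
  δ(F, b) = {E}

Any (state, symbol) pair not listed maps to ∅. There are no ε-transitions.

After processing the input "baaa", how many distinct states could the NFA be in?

7

Start in {S}.
Read 'b': S→{A, F}; now {A, F}.
Read 'a': A→{C, E, F}, F→{S, F}; now {S, C, E, F}.
Read 'a': S→{A, B}, C→∅, E→{D, F}, F→{S, F}; now {S, A, B, D, F}.
Read 'a': S→{A, B}, A→{C, E, F}, B→∅, D→{D, F}, F→{S, F}; now {S, A, B, C, D, E, F}.
That set has 7 states.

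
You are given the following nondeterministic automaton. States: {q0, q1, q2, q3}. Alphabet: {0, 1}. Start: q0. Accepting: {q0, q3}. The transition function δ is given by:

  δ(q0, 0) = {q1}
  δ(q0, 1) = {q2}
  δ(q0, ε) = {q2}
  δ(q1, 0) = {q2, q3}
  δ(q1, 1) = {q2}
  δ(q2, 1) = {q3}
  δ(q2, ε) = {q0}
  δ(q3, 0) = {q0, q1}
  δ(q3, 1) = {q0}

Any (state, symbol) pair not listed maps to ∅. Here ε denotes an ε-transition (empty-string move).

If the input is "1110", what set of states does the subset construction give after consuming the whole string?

{q0, q1, q2}

Start: ε-closure({q0}) = {q0, q2}.
Read '1': q0→{q2}, q2→{q3}; union {q2, q3}; ε-closure = {q0, q2, q3}.
Read '1': q0→{q2}, q2→{q3}, q3→{q0}; now {q0, q2, q3}.
Read '1': q0→{q2}, q2→{q3}, q3→{q0}; now {q0, q2, q3}.
Read '0': q0→{q1}, q2→∅, q3→{q0, q1}; union {q0, q1}; ε-closure = {q0, q1, q2}.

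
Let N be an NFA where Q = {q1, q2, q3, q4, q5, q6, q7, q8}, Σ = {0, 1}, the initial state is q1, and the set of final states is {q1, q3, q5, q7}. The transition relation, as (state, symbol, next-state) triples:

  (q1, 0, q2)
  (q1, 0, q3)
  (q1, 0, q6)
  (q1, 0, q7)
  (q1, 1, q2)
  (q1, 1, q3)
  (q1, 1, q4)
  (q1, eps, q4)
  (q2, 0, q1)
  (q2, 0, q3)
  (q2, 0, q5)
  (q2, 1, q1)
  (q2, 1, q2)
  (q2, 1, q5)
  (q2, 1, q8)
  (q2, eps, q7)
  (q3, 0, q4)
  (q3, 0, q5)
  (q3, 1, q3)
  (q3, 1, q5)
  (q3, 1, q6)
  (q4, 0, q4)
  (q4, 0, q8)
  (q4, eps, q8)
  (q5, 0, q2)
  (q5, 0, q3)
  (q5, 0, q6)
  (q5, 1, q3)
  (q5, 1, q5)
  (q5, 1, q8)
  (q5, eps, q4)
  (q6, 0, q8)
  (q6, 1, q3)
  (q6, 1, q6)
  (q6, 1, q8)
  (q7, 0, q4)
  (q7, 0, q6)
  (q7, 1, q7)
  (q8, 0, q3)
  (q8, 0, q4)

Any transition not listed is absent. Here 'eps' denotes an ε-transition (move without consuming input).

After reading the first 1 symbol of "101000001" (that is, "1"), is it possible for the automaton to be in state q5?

No

Start: ε-closure({q1}) = {q1, q4, q8}.
Read '1': {q1, q4, q8} → {q2, q3, q4, q7, q8}.
State q5 is not in {q2, q3, q4, q7, q8}.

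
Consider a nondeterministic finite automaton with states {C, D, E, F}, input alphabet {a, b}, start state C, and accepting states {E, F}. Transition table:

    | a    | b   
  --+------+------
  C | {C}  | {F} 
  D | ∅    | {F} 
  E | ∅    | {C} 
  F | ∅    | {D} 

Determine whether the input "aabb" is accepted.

No

Start in {C}.
Read 'a': {C} → {C}.
Read 'a': {C} → {C}.
Read 'b': {C} → {F}.
Read 'b': {F} → {D}.
The final set {D} contains no accepting state.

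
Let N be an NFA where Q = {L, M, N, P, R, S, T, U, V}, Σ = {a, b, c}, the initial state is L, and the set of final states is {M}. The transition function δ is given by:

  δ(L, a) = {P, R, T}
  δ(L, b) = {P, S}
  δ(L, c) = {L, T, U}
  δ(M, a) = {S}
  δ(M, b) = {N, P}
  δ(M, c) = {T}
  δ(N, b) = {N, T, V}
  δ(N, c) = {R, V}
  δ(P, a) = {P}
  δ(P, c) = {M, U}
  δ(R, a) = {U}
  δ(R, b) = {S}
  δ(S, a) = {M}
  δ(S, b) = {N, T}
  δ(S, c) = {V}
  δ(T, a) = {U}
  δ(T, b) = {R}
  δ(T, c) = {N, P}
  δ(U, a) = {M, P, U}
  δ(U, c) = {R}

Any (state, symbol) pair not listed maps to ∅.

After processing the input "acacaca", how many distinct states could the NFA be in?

4

Start in {L}.
Read 'a': L→{P, R, T}; now {P, R, T}.
Read 'c': P→{M, U}, R→∅, T→{N, P}; now {M, N, P, U}.
Read 'a': M→{S}, N→∅, P→{P}, U→{M, P, U}; now {M, P, S, U}.
Read 'c': M→{T}, P→{M, U}, S→{V}, U→{R}; now {M, R, T, U, V}.
Read 'a': M→{S}, R→{U}, T→{U}, U→{M, P, U}, V→∅; now {M, P, S, U}.
Read 'c': M→{T}, P→{M, U}, S→{V}, U→{R}; now {M, R, T, U, V}.
Read 'a': M→{S}, R→{U}, T→{U}, U→{M, P, U}, V→∅; now {M, P, S, U}.
That set has 4 states.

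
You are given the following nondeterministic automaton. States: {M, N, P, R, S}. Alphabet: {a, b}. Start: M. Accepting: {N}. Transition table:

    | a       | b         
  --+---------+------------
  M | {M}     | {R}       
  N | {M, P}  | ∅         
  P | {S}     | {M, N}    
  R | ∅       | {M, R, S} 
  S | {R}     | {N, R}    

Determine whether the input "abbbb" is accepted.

Start in {M}.
Read 'a': M→{M}; now {M}.
Read 'b': M→{R}; now {R}.
Read 'b': R→{M, R, S}; now {M, R, S}.
Read 'b': M→{R}, R→{M, R, S}, S→{N, R}; now {M, N, R, S}.
Read 'b': M→{R}, N→∅, R→{M, R, S}, S→{N, R}; now {M, N, R, S}.
The final set {M, N, R, S} contains the accepting state N.

Yes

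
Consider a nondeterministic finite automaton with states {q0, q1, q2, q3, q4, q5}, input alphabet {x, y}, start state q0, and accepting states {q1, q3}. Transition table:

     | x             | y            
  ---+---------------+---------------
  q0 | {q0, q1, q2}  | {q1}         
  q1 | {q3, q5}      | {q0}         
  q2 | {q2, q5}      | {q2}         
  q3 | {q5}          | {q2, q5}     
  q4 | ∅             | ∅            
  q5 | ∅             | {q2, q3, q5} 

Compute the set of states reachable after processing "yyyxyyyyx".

{q2, q5}

Start in {q0}.
Read 'y': q0→{q1}; now {q1}.
Read 'y': q1→{q0}; now {q0}.
Read 'y': q0→{q1}; now {q1}.
Read 'x': q1→{q3, q5}; now {q3, q5}.
Read 'y': q3→{q2, q5}, q5→{q2, q3, q5}; now {q2, q3, q5}.
Read 'y': q2→{q2}, q3→{q2, q5}, q5→{q2, q3, q5}; now {q2, q3, q5}.
Read 'y': q2→{q2}, q3→{q2, q5}, q5→{q2, q3, q5}; now {q2, q3, q5}.
Read 'y': q2→{q2}, q3→{q2, q5}, q5→{q2, q3, q5}; now {q2, q3, q5}.
Read 'x': q2→{q2, q5}, q3→{q5}, q5→∅; now {q2, q5}.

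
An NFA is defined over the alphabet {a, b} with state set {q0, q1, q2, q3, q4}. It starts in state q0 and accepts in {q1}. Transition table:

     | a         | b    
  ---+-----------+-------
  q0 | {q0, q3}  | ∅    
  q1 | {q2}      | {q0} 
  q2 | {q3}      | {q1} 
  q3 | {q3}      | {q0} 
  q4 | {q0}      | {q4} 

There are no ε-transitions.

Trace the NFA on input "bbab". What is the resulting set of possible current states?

∅

Start in {q0}.
Read 'b': q0→∅; now ∅.
The set is empty and remains empty for the remaining 3 symbols.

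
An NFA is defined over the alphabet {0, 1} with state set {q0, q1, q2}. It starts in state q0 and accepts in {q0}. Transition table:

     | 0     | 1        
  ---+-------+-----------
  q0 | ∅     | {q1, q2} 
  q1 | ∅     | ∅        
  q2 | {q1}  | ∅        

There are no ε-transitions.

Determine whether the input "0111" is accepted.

No

Start in {q0}.
Read '0': q0→∅; now ∅.
The set is empty and remains empty for the remaining 3 symbols.
The final set ∅ contains no accepting state.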